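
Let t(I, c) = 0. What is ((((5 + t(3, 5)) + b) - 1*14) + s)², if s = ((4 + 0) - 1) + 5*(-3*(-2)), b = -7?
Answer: 289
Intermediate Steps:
s = 33 (s = (4 - 1) + 5*6 = 3 + 30 = 33)
((((5 + t(3, 5)) + b) - 1*14) + s)² = ((((5 + 0) - 7) - 1*14) + 33)² = (((5 - 7) - 14) + 33)² = ((-2 - 14) + 33)² = (-16 + 33)² = 17² = 289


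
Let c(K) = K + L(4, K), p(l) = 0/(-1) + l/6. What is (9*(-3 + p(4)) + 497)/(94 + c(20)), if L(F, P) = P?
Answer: 238/67 ≈ 3.5522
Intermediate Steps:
p(l) = l/6 (p(l) = 0*(-1) + l*(⅙) = 0 + l/6 = l/6)
c(K) = 2*K (c(K) = K + K = 2*K)
(9*(-3 + p(4)) + 497)/(94 + c(20)) = (9*(-3 + (⅙)*4) + 497)/(94 + 2*20) = (9*(-3 + ⅔) + 497)/(94 + 40) = (9*(-7/3) + 497)/134 = (-21 + 497)*(1/134) = 476*(1/134) = 238/67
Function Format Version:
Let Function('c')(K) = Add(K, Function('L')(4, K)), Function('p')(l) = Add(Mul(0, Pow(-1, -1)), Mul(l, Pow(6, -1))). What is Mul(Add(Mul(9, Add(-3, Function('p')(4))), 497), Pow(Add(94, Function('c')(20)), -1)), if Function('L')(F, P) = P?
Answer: Rational(238, 67) ≈ 3.5522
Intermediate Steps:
Function('p')(l) = Mul(Rational(1, 6), l) (Function('p')(l) = Add(Mul(0, -1), Mul(l, Rational(1, 6))) = Add(0, Mul(Rational(1, 6), l)) = Mul(Rational(1, 6), l))
Function('c')(K) = Mul(2, K) (Function('c')(K) = Add(K, K) = Mul(2, K))
Mul(Add(Mul(9, Add(-3, Function('p')(4))), 497), Pow(Add(94, Function('c')(20)), -1)) = Mul(Add(Mul(9, Add(-3, Mul(Rational(1, 6), 4))), 497), Pow(Add(94, Mul(2, 20)), -1)) = Mul(Add(Mul(9, Add(-3, Rational(2, 3))), 497), Pow(Add(94, 40), -1)) = Mul(Add(Mul(9, Rational(-7, 3)), 497), Pow(134, -1)) = Mul(Add(-21, 497), Rational(1, 134)) = Mul(476, Rational(1, 134)) = Rational(238, 67)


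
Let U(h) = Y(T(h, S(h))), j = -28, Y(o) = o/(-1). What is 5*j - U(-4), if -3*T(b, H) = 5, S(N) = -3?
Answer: -425/3 ≈ -141.67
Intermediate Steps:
T(b, H) = -5/3 (T(b, H) = -⅓*5 = -5/3)
Y(o) = -o (Y(o) = o*(-1) = -o)
U(h) = 5/3 (U(h) = -1*(-5/3) = 5/3)
5*j - U(-4) = 5*(-28) - 1*5/3 = -140 - 5/3 = -425/3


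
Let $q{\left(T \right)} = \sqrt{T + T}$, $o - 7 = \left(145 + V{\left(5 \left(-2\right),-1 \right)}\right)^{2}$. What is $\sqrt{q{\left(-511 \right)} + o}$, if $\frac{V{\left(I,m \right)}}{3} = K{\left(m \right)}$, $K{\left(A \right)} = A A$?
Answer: $\sqrt{21911 + i \sqrt{1022}} \approx 148.02 + 0.108 i$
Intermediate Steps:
$K{\left(A \right)} = A^{2}$
$V{\left(I,m \right)} = 3 m^{2}$
$o = 21911$ ($o = 7 + \left(145 + 3 \left(-1\right)^{2}\right)^{2} = 7 + \left(145 + 3 \cdot 1\right)^{2} = 7 + \left(145 + 3\right)^{2} = 7 + 148^{2} = 7 + 21904 = 21911$)
$q{\left(T \right)} = \sqrt{2} \sqrt{T}$ ($q{\left(T \right)} = \sqrt{2 T} = \sqrt{2} \sqrt{T}$)
$\sqrt{q{\left(-511 \right)} + o} = \sqrt{\sqrt{2} \sqrt{-511} + 21911} = \sqrt{\sqrt{2} i \sqrt{511} + 21911} = \sqrt{i \sqrt{1022} + 21911} = \sqrt{21911 + i \sqrt{1022}}$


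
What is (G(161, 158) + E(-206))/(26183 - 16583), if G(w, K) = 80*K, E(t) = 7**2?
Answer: 12689/9600 ≈ 1.3218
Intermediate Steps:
E(t) = 49
(G(161, 158) + E(-206))/(26183 - 16583) = (80*158 + 49)/(26183 - 16583) = (12640 + 49)/9600 = 12689*(1/9600) = 12689/9600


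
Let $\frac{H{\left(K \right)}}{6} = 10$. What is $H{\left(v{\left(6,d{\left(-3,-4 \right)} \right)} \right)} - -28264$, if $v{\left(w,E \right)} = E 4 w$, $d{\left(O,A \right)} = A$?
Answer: $28324$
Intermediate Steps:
$v{\left(w,E \right)} = 4 E w$
$H{\left(K \right)} = 60$ ($H{\left(K \right)} = 6 \cdot 10 = 60$)
$H{\left(v{\left(6,d{\left(-3,-4 \right)} \right)} \right)} - -28264 = 60 - -28264 = 60 + 28264 = 28324$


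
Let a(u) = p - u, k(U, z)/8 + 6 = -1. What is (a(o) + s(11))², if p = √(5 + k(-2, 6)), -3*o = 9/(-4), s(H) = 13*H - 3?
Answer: 309433/16 + 557*I*√51/2 ≈ 19340.0 + 1988.9*I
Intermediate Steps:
s(H) = -3 + 13*H
k(U, z) = -56 (k(U, z) = -48 + 8*(-1) = -48 - 8 = -56)
o = ¾ (o = -3/(-4) = -3*(-1)/4 = -⅓*(-9/4) = ¾ ≈ 0.75000)
p = I*√51 (p = √(5 - 56) = √(-51) = I*√51 ≈ 7.1414*I)
a(u) = -u + I*√51 (a(u) = I*√51 - u = -u + I*√51)
(a(o) + s(11))² = ((-1*¾ + I*√51) + (-3 + 13*11))² = ((-¾ + I*√51) + (-3 + 143))² = ((-¾ + I*√51) + 140)² = (557/4 + I*√51)²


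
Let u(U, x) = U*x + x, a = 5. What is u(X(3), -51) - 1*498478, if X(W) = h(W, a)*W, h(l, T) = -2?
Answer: -498223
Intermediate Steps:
X(W) = -2*W
u(U, x) = x + U*x
u(X(3), -51) - 1*498478 = -51*(1 - 2*3) - 1*498478 = -51*(1 - 6) - 498478 = -51*(-5) - 498478 = 255 - 498478 = -498223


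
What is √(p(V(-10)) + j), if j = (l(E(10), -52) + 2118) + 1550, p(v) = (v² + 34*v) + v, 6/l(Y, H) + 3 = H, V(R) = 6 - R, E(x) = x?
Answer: √13563770/55 ≈ 66.962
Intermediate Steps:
l(Y, H) = 6/(-3 + H)
p(v) = v² + 35*v
j = 201734/55 (j = (6/(-3 - 52) + 2118) + 1550 = (6/(-55) + 2118) + 1550 = (6*(-1/55) + 2118) + 1550 = (-6/55 + 2118) + 1550 = 116484/55 + 1550 = 201734/55 ≈ 3667.9)
√(p(V(-10)) + j) = √((6 - 1*(-10))*(35 + (6 - 1*(-10))) + 201734/55) = √((6 + 10)*(35 + (6 + 10)) + 201734/55) = √(16*(35 + 16) + 201734/55) = √(16*51 + 201734/55) = √(816 + 201734/55) = √(246614/55) = √13563770/55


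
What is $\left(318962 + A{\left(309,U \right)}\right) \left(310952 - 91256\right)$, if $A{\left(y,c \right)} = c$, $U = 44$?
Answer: $70084342176$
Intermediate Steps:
$\left(318962 + A{\left(309,U \right)}\right) \left(310952 - 91256\right) = \left(318962 + 44\right) \left(310952 - 91256\right) = 319006 \cdot 219696 = 70084342176$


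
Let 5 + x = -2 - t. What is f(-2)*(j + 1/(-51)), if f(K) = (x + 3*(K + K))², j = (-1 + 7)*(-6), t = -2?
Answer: -31229/3 ≈ -10410.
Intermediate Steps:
j = -36 (j = 6*(-6) = -36)
x = -5 (x = -5 + (-2 - 1*(-2)) = -5 + (-2 + 2) = -5 + 0 = -5)
f(K) = (-5 + 6*K)² (f(K) = (-5 + 3*(K + K))² = (-5 + 3*(2*K))² = (-5 + 6*K)²)
f(-2)*(j + 1/(-51)) = (-5 + 6*(-2))²*(-36 + 1/(-51)) = (-5 - 12)²*(-36 - 1/51) = (-17)²*(-1837/51) = 289*(-1837/51) = -31229/3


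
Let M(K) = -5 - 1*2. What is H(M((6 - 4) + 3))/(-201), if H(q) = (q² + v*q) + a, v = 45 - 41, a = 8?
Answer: -29/201 ≈ -0.14428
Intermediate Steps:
v = 4
M(K) = -7 (M(K) = -5 - 2 = -7)
H(q) = 8 + q² + 4*q (H(q) = (q² + 4*q) + 8 = 8 + q² + 4*q)
H(M((6 - 4) + 3))/(-201) = (8 + (-7)² + 4*(-7))/(-201) = (8 + 49 - 28)*(-1/201) = 29*(-1/201) = -29/201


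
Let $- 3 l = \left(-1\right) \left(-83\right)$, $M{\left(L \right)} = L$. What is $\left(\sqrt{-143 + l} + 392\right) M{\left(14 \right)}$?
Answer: $5488 + \frac{224 i \sqrt{6}}{3} \approx 5488.0 + 182.9 i$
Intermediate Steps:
$l = - \frac{83}{3}$ ($l = - \frac{\left(-1\right) \left(-83\right)}{3} = \left(- \frac{1}{3}\right) 83 = - \frac{83}{3} \approx -27.667$)
$\left(\sqrt{-143 + l} + 392\right) M{\left(14 \right)} = \left(\sqrt{-143 - \frac{83}{3}} + 392\right) 14 = \left(\sqrt{- \frac{512}{3}} + 392\right) 14 = \left(\frac{16 i \sqrt{6}}{3} + 392\right) 14 = \left(392 + \frac{16 i \sqrt{6}}{3}\right) 14 = 5488 + \frac{224 i \sqrt{6}}{3}$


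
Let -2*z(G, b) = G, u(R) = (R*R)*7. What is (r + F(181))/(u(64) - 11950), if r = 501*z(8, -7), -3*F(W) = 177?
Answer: -2063/16722 ≈ -0.12337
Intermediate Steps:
u(R) = 7*R² (u(R) = R²*7 = 7*R²)
F(W) = -59 (F(W) = -⅓*177 = -59)
z(G, b) = -G/2
r = -2004 (r = 501*(-½*8) = 501*(-4) = -2004)
(r + F(181))/(u(64) - 11950) = (-2004 - 59)/(7*64² - 11950) = -2063/(7*4096 - 11950) = -2063/(28672 - 11950) = -2063/16722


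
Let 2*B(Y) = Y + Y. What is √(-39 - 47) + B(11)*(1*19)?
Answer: 209 + I*√86 ≈ 209.0 + 9.2736*I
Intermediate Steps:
B(Y) = Y (B(Y) = (Y + Y)/2 = (2*Y)/2 = Y)
√(-39 - 47) + B(11)*(1*19) = √(-39 - 47) + 11*(1*19) = √(-86) + 11*19 = I*√86 + 209 = 209 + I*√86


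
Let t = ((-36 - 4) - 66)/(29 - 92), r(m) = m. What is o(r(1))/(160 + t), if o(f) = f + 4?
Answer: 315/10186 ≈ 0.030925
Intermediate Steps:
o(f) = 4 + f
t = 106/63 (t = (-40 - 66)/(-63) = -106*(-1/63) = 106/63 ≈ 1.6825)
o(r(1))/(160 + t) = (4 + 1)/(160 + 106/63) = 5/(10186/63) = (63/10186)*5 = 315/10186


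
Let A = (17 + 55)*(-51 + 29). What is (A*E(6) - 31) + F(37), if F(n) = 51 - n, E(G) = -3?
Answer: 4735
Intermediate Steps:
A = -1584 (A = 72*(-22) = -1584)
(A*E(6) - 31) + F(37) = (-1584*(-3) - 31) + (51 - 1*37) = (4752 - 31) + (51 - 37) = 4721 + 14 = 4735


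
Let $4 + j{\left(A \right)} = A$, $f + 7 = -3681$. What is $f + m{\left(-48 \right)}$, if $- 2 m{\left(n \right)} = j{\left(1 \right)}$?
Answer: $- \frac{7373}{2} \approx -3686.5$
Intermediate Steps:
$f = -3688$ ($f = -7 - 3681 = -3688$)
$j{\left(A \right)} = -4 + A$
$m{\left(n \right)} = \frac{3}{2}$ ($m{\left(n \right)} = - \frac{-4 + 1}{2} = \left(- \frac{1}{2}\right) \left(-3\right) = \frac{3}{2}$)
$f + m{\left(-48 \right)} = -3688 + \frac{3}{2} = - \frac{7373}{2}$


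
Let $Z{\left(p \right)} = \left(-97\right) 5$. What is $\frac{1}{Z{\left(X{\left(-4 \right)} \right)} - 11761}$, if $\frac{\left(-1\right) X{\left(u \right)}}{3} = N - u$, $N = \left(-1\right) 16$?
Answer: $- \frac{1}{12246} \approx -8.1659 \cdot 10^{-5}$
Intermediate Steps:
$N = -16$
$X{\left(u \right)} = 48 + 3 u$ ($X{\left(u \right)} = - 3 \left(-16 - u\right) = 48 + 3 u$)
$Z{\left(p \right)} = -485$
$\frac{1}{Z{\left(X{\left(-4 \right)} \right)} - 11761} = \frac{1}{-485 - 11761} = \frac{1}{-12246} = - \frac{1}{12246}$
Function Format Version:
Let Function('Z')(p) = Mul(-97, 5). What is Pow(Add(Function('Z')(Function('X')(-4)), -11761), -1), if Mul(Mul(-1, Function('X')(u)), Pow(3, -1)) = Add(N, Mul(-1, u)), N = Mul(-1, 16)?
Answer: Rational(-1, 12246) ≈ -8.1659e-5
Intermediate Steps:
N = -16
Function('X')(u) = Add(48, Mul(3, u)) (Function('X')(u) = Mul(-3, Add(-16, Mul(-1, u))) = Add(48, Mul(3, u)))
Function('Z')(p) = -485
Pow(Add(Function('Z')(Function('X')(-4)), -11761), -1) = Pow(Add(-485, -11761), -1) = Pow(-12246, -1) = Rational(-1, 12246)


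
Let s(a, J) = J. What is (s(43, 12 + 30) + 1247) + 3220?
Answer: 4509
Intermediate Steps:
(s(43, 12 + 30) + 1247) + 3220 = ((12 + 30) + 1247) + 3220 = (42 + 1247) + 3220 = 1289 + 3220 = 4509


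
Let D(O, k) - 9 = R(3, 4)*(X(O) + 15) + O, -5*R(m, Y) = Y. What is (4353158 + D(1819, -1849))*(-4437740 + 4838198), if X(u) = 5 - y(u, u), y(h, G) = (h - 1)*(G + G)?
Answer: 19314243916788/5 ≈ 3.8628e+12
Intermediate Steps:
R(m, Y) = -Y/5
y(h, G) = 2*G*(-1 + h) (y(h, G) = (-1 + h)*(2*G) = 2*G*(-1 + h))
X(u) = 5 - 2*u*(-1 + u)
D(O, k) = -7 + O + 8*O*(-1 + O)/5 (D(O, k) = 9 + ((-⅕*4)*((5 - 2*O*(-1 + O)) + 15) + O) = 9 + (-4*(20 - 2*O*(-1 + O))/5 + O) = 9 + ((-16 + 8*O*(-1 + O)/5) + O) = 9 + (-16 + O + 8*O*(-1 + O)/5) = -7 + O + 8*O*(-1 + O)/5)
(4353158 + D(1819, -1849))*(-4437740 + 4838198) = (4353158 + (-7 - ⅗*1819 + (8/5)*1819²))*(-4437740 + 4838198) = (4353158 + (-7 - 5457/5 + (8/5)*3308761))*400458 = (4353158 + (-7 - 5457/5 + 26470088/5))*400458 = (4353158 + 26464596/5)*400458 = (48230386/5)*400458 = 19314243916788/5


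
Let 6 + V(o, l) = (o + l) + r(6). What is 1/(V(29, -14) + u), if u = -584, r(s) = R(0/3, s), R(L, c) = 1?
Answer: -1/574 ≈ -0.0017422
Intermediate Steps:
r(s) = 1
V(o, l) = -5 + l + o (V(o, l) = -6 + ((o + l) + 1) = -6 + ((l + o) + 1) = -6 + (1 + l + o) = -5 + l + o)
1/(V(29, -14) + u) = 1/((-5 - 14 + 29) - 584) = 1/(10 - 584) = 1/(-574) = -1/574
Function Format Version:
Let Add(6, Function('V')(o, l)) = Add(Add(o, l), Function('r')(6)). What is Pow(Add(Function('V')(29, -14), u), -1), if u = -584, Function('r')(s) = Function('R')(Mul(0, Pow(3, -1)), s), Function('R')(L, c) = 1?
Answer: Rational(-1, 574) ≈ -0.0017422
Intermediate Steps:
Function('r')(s) = 1
Function('V')(o, l) = Add(-5, l, o) (Function('V')(o, l) = Add(-6, Add(Add(o, l), 1)) = Add(-6, Add(Add(l, o), 1)) = Add(-6, Add(1, l, o)) = Add(-5, l, o))
Pow(Add(Function('V')(29, -14), u), -1) = Pow(Add(Add(-5, -14, 29), -584), -1) = Pow(Add(10, -584), -1) = Pow(-574, -1) = Rational(-1, 574)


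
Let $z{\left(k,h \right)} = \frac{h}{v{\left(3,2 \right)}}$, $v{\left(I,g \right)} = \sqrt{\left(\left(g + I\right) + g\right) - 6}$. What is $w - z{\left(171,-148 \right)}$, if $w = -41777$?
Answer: $-41629$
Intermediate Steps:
$v{\left(I,g \right)} = \sqrt{-6 + I + 2 g}$ ($v{\left(I,g \right)} = \sqrt{\left(\left(I + g\right) + g\right) - 6} = \sqrt{\left(I + 2 g\right) - 6} = \sqrt{-6 + I + 2 g}$)
$z{\left(k,h \right)} = h$ ($z{\left(k,h \right)} = \frac{h}{\sqrt{-6 + 3 + 2 \cdot 2}} = \frac{h}{\sqrt{-6 + 3 + 4}} = \frac{h}{\sqrt{1}} = \frac{h}{1} = h 1 = h$)
$w - z{\left(171,-148 \right)} = -41777 - -148 = -41777 + 148 = -41629$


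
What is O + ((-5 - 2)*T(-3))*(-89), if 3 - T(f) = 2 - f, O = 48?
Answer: -1198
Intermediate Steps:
T(f) = 1 + f (T(f) = 3 - (2 - f) = 3 + (-2 + f) = 1 + f)
O + ((-5 - 2)*T(-3))*(-89) = 48 + ((-5 - 2)*(1 - 3))*(-89) = 48 - 7*(-2)*(-89) = 48 + 14*(-89) = 48 - 1246 = -1198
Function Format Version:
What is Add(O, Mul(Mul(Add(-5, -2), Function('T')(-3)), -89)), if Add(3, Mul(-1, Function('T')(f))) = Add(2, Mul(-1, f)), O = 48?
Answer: -1198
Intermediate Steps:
Function('T')(f) = Add(1, f) (Function('T')(f) = Add(3, Mul(-1, Add(2, Mul(-1, f)))) = Add(3, Add(-2, f)) = Add(1, f))
Add(O, Mul(Mul(Add(-5, -2), Function('T')(-3)), -89)) = Add(48, Mul(Mul(Add(-5, -2), Add(1, -3)), -89)) = Add(48, Mul(Mul(-7, -2), -89)) = Add(48, Mul(14, -89)) = Add(48, -1246) = -1198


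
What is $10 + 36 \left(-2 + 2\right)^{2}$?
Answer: $10$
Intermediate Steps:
$10 + 36 \left(-2 + 2\right)^{2} = 10 + 36 \cdot 0^{2} = 10 + 36 \cdot 0 = 10 + 0 = 10$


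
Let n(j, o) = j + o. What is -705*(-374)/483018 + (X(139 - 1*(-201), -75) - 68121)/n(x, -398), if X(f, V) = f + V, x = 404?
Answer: -2731173949/241509 ≈ -11309.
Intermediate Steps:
X(f, V) = V + f
-705*(-374)/483018 + (X(139 - 1*(-201), -75) - 68121)/n(x, -398) = -705*(-374)/483018 + ((-75 + (139 - 1*(-201))) - 68121)/(404 - 398) = 263670*(1/483018) + ((-75 + (139 + 201)) - 68121)/6 = 43945/80503 + ((-75 + 340) - 68121)*(⅙) = 43945/80503 + (265 - 68121)*(⅙) = 43945/80503 - 67856*⅙ = 43945/80503 - 33928/3 = -2731173949/241509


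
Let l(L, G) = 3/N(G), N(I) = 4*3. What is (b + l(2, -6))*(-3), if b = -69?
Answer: 825/4 ≈ 206.25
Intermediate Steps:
N(I) = 12
l(L, G) = 1/4 (l(L, G) = 3/12 = 3*(1/12) = 1/4)
(b + l(2, -6))*(-3) = (-69 + 1/4)*(-3) = -275/4*(-3) = 825/4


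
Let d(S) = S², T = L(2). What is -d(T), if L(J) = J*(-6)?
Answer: -144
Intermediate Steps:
L(J) = -6*J
T = -12 (T = -6*2 = -12)
-d(T) = -1*(-12)² = -1*144 = -144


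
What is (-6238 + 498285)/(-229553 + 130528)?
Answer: -492047/99025 ≈ -4.9689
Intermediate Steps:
(-6238 + 498285)/(-229553 + 130528) = 492047/(-99025) = 492047*(-1/99025) = -492047/99025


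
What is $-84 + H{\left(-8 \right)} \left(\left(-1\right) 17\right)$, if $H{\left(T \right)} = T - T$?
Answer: $-84$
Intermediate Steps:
$H{\left(T \right)} = 0$
$-84 + H{\left(-8 \right)} \left(\left(-1\right) 17\right) = -84 + 0 \left(\left(-1\right) 17\right) = -84 + 0 \left(-17\right) = -84 + 0 = -84$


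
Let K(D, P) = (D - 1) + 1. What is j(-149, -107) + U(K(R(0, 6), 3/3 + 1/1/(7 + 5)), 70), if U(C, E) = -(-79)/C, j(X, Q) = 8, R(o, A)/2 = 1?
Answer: 95/2 ≈ 47.500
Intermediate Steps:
R(o, A) = 2 (R(o, A) = 2*1 = 2)
K(D, P) = D (K(D, P) = (-1 + D) + 1 = D)
U(C, E) = 79/C
j(-149, -107) + U(K(R(0, 6), 3/3 + 1/1/(7 + 5)), 70) = 8 + 79/2 = 95/2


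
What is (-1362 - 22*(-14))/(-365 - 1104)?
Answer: 1054/1469 ≈ 0.71749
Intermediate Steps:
(-1362 - 22*(-14))/(-365 - 1104) = (-1362 + 308)/(-1469) = -1054*(-1/1469) = 1054/1469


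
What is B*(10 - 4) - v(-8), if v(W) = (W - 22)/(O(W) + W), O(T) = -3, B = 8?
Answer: 498/11 ≈ 45.273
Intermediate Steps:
v(W) = (-22 + W)/(-3 + W) (v(W) = (W - 22)/(-3 + W) = (-22 + W)/(-3 + W))
B*(10 - 4) - v(-8) = 8*(10 - 4) - (-22 - 8)/(-3 - 8) = 8*6 - (-30)/(-11) = 48 - (-1)*(-30)/11 = 48 - 1*30/11 = 48 - 30/11 = 498/11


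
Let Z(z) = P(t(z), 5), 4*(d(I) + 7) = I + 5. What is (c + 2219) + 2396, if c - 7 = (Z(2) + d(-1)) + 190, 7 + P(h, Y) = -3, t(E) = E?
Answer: 4796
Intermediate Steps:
d(I) = -23/4 + I/4 (d(I) = -7 + (I + 5)/4 = -7 + (5 + I)/4 = -7 + (5/4 + I/4) = -23/4 + I/4)
P(h, Y) = -10 (P(h, Y) = -7 - 3 = -10)
Z(z) = -10
c = 181 (c = 7 + ((-10 + (-23/4 + (1/4)*(-1))) + 190) = 7 + ((-10 + (-23/4 - 1/4)) + 190) = 7 + ((-10 - 6) + 190) = 7 + (-16 + 190) = 7 + 174 = 181)
(c + 2219) + 2396 = (181 + 2219) + 2396 = 2400 + 2396 = 4796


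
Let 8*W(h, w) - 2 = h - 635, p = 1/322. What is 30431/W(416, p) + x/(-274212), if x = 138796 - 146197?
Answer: -22251585653/19834668 ≈ -1121.9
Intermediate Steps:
x = -7401
p = 1/322 ≈ 0.0031056
W(h, w) = -633/8 + h/8 (W(h, w) = ¼ + (h - 635)/8 = ¼ + (-635 + h)/8 = ¼ + (-635/8 + h/8) = -633/8 + h/8)
30431/W(416, p) + x/(-274212) = 30431/(-633/8 + (⅛)*416) - 7401/(-274212) = 30431/(-633/8 + 52) - 7401*(-1/274212) = 30431/(-217/8) + 2467/91404 = 30431*(-8/217) + 2467/91404 = -243448/217 + 2467/91404 = -22251585653/19834668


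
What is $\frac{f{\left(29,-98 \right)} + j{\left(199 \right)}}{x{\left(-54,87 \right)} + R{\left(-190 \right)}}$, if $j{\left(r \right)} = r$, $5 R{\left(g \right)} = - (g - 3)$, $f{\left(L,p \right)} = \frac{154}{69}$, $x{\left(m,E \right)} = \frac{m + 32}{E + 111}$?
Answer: $\frac{208275}{39836} \approx 5.2283$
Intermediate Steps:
$x{\left(m,E \right)} = \frac{32 + m}{111 + E}$
$f{\left(L,p \right)} = \frac{154}{69}$ ($f{\left(L,p \right)} = 154 \cdot \frac{1}{69} = \frac{154}{69}$)
$R{\left(g \right)} = \frac{3}{5} - \frac{g}{5}$ ($R{\left(g \right)} = \frac{\left(-1\right) \left(g - 3\right)}{5} = \frac{\left(-1\right) \left(-3 + g\right)}{5} = \frac{3 - g}{5} = \frac{3}{5} - \frac{g}{5}$)
$\frac{f{\left(29,-98 \right)} + j{\left(199 \right)}}{x{\left(-54,87 \right)} + R{\left(-190 \right)}} = \frac{\frac{154}{69} + 199}{\frac{32 - 54}{111 + 87} + \left(\frac{3}{5} - -38\right)} = \frac{13885}{69 \left(\frac{1}{198} \left(-22\right) + \left(\frac{3}{5} + 38\right)\right)} = \frac{13885}{69 \left(\frac{1}{198} \left(-22\right) + \frac{193}{5}\right)} = \frac{13885}{69 \left(- \frac{1}{9} + \frac{193}{5}\right)} = \frac{13885}{69 \cdot \frac{1732}{45}} = \frac{13885}{69} \cdot \frac{45}{1732} = \frac{208275}{39836}$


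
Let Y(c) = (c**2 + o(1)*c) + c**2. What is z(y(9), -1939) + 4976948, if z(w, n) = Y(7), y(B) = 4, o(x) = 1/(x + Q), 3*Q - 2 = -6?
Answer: 4977025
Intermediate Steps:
Q = -4/3 (Q = 2/3 + (1/3)*(-6) = 2/3 - 2 = -4/3 ≈ -1.3333)
o(x) = 1/(-4/3 + x) (o(x) = 1/(x - 4/3) = 1/(-4/3 + x))
Y(c) = -3*c + 2*c**2 (Y(c) = (c**2 + (3/(-4 + 3*1))*c) + c**2 = (c**2 + (3/(-4 + 3))*c) + c**2 = (c**2 + (3/(-1))*c) + c**2 = (c**2 + (3*(-1))*c) + c**2 = (c**2 - 3*c) + c**2 = -3*c + 2*c**2)
z(w, n) = 77 (z(w, n) = 7*(-3 + 2*7) = 7*(-3 + 14) = 7*11 = 77)
z(y(9), -1939) + 4976948 = 77 + 4976948 = 4977025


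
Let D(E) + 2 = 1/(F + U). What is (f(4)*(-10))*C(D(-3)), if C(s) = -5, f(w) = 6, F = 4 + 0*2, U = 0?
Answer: 300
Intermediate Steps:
F = 4 (F = 4 + 0 = 4)
D(E) = -7/4 (D(E) = -2 + 1/(4 + 0) = -2 + 1/4 = -2 + ¼ = -7/4)
(f(4)*(-10))*C(D(-3)) = (6*(-10))*(-5) = -60*(-5) = 300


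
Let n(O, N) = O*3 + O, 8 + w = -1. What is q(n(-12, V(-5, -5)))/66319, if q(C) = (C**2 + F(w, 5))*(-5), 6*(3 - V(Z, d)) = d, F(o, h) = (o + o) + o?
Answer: -1035/6029 ≈ -0.17167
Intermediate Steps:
w = -9 (w = -8 - 1 = -9)
F(o, h) = 3*o (F(o, h) = 2*o + o = 3*o)
V(Z, d) = 3 - d/6
n(O, N) = 4*O (n(O, N) = 3*O + O = 4*O)
q(C) = 135 - 5*C**2 (q(C) = (C**2 + 3*(-9))*(-5) = (C**2 - 27)*(-5) = (-27 + C**2)*(-5) = 135 - 5*C**2)
q(n(-12, V(-5, -5)))/66319 = (135 - 5*(4*(-12))**2)/66319 = (135 - 5*(-48)**2)*(1/66319) = (135 - 5*2304)*(1/66319) = (135 - 11520)*(1/66319) = -11385*1/66319 = -1035/6029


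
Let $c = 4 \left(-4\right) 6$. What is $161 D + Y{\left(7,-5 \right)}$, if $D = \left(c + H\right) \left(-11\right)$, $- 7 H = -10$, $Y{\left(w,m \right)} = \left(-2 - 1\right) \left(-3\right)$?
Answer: $167495$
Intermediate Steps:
$Y{\left(w,m \right)} = 9$ ($Y{\left(w,m \right)} = \left(-3\right) \left(-3\right) = 9$)
$H = \frac{10}{7}$ ($H = \left(- \frac{1}{7}\right) \left(-10\right) = \frac{10}{7} \approx 1.4286$)
$c = -96$ ($c = \left(-16\right) 6 = -96$)
$D = \frac{7282}{7}$ ($D = \left(-96 + \frac{10}{7}\right) \left(-11\right) = \left(- \frac{662}{7}\right) \left(-11\right) = \frac{7282}{7} \approx 1040.3$)
$161 D + Y{\left(7,-5 \right)} = 161 \cdot \frac{7282}{7} + 9 = 167486 + 9 = 167495$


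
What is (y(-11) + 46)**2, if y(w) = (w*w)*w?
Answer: 1651225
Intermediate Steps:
y(w) = w**3 (y(w) = w**2*w = w**3)
(y(-11) + 46)**2 = ((-11)**3 + 46)**2 = (-1331 + 46)**2 = (-1285)**2 = 1651225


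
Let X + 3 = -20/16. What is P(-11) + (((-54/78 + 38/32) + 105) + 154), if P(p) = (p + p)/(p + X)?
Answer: 3310779/12688 ≈ 260.94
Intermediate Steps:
X = -17/4 (X = -3 - 20/16 = -3 - 20*1/16 = -3 - 5/4 = -17/4 ≈ -4.2500)
P(p) = 2*p/(-17/4 + p) (P(p) = (p + p)/(p - 17/4) = (2*p)/(-17/4 + p) = 2*p/(-17/4 + p))
P(-11) + (((-54/78 + 38/32) + 105) + 154) = 8*(-11)/(-17 + 4*(-11)) + (((-54/78 + 38/32) + 105) + 154) = 8*(-11)/(-17 - 44) + (((-54*1/78 + 38*(1/32)) + 105) + 154) = 8*(-11)/(-61) + (((-9/13 + 19/16) + 105) + 154) = 8*(-11)*(-1/61) + ((103/208 + 105) + 154) = 88/61 + (21943/208 + 154) = 88/61 + 53975/208 = 3310779/12688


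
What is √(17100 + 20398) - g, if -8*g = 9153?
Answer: 9153/8 + √37498 ≈ 1337.8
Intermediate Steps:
g = -9153/8 (g = -⅛*9153 = -9153/8 ≈ -1144.1)
√(17100 + 20398) - g = √(17100 + 20398) - 1*(-9153/8) = √37498 + 9153/8 = 9153/8 + √37498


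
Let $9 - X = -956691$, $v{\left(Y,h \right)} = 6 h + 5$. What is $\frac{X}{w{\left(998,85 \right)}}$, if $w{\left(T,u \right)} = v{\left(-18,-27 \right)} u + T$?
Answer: $- \frac{956700}{12347} \approx -77.484$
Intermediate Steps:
$v{\left(Y,h \right)} = 5 + 6 h$
$w{\left(T,u \right)} = T - 157 u$ ($w{\left(T,u \right)} = \left(5 + 6 \left(-27\right)\right) u + T = \left(5 - 162\right) u + T = - 157 u + T = T - 157 u$)
$X = 956700$ ($X = 9 - -956691 = 9 + 956691 = 956700$)
$\frac{X}{w{\left(998,85 \right)}} = \frac{956700}{998 - 13345} = \frac{956700}{-12347} = 956700 \left(- \frac{1}{12347}\right) = - \frac{956700}{12347}$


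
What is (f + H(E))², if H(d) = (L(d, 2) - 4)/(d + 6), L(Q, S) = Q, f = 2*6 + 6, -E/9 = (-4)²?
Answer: 1731856/4761 ≈ 363.76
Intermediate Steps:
E = -144 (E = -9*(-4)² = -9*16 = -144)
f = 18 (f = 12 + 6 = 18)
H(d) = (-4 + d)/(6 + d) (H(d) = (d - 4)/(d + 6) = (-4 + d)/(6 + d))
(f + H(E))² = (18 + (-4 - 144)/(6 - 144))² = (18 - 148/(-138))² = (18 - 1/138*(-148))² = (18 + 74/69)² = (1316/69)² = 1731856/4761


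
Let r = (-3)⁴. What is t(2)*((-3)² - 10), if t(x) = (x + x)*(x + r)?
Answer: -332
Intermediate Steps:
r = 81
t(x) = 2*x*(81 + x) (t(x) = (x + x)*(x + 81) = (2*x)*(81 + x) = 2*x*(81 + x))
t(2)*((-3)² - 10) = (2*2*(81 + 2))*((-3)² - 10) = (2*2*83)*(9 - 10) = 332*(-1) = -332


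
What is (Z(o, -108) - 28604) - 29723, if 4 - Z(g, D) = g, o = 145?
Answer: -58468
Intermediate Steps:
Z(g, D) = 4 - g
(Z(o, -108) - 28604) - 29723 = ((4 - 1*145) - 28604) - 29723 = ((4 - 145) - 28604) - 29723 = (-141 - 28604) - 29723 = -28745 - 29723 = -58468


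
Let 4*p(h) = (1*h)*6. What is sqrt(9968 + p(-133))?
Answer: sqrt(39074)/2 ≈ 98.836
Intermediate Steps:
p(h) = 3*h/2 (p(h) = ((1*h)*6)/4 = (h*6)/4 = (6*h)/4 = 3*h/2)
sqrt(9968 + p(-133)) = sqrt(9968 + (3/2)*(-133)) = sqrt(9968 - 399/2) = sqrt(19537/2) = sqrt(39074)/2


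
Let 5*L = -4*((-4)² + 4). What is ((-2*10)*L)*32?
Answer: 10240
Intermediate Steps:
L = -16 (L = (-4*((-4)² + 4))/5 = (-4*(16 + 4))/5 = (-4*20)/5 = (⅕)*(-80) = -16)
((-2*10)*L)*32 = (-2*10*(-16))*32 = -20*(-16)*32 = 320*32 = 10240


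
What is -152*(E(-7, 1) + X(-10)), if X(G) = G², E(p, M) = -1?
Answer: -15048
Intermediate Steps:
-152*(E(-7, 1) + X(-10)) = -152*(-1 + (-10)²) = -152*(-1 + 100) = -152*99 = -15048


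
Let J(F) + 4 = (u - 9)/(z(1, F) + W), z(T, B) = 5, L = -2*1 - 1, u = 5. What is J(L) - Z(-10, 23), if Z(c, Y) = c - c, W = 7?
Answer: -13/3 ≈ -4.3333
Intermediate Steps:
L = -3 (L = -2 - 1 = -3)
Z(c, Y) = 0
J(F) = -13/3 (J(F) = -4 + (5 - 9)/(5 + 7) = -4 - 4/12 = -4 - 4*1/12 = -4 - ⅓ = -13/3)
J(L) - Z(-10, 23) = -13/3 - 1*0 = -13/3 + 0 = -13/3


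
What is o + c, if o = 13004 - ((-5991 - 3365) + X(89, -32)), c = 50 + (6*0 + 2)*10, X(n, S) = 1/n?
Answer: 1996269/89 ≈ 22430.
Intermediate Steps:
c = 70 (c = 50 + (0 + 2)*10 = 50 + 2*10 = 50 + 20 = 70)
o = 1990039/89 (o = 13004 - ((-5991 - 3365) + 1/89) = 13004 - (-9356 + 1/89) = 13004 - 1*(-832683/89) = 13004 + 832683/89 = 1990039/89 ≈ 22360.)
o + c = 1990039/89 + 70 = 1996269/89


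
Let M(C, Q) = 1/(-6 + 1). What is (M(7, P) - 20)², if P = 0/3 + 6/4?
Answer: 10201/25 ≈ 408.04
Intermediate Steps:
P = 3/2 (P = 0*(⅓) + 6*(¼) = 0 + 3/2 = 3/2 ≈ 1.5000)
M(C, Q) = -⅕ (M(C, Q) = 1/(-5) = -⅕)
(M(7, P) - 20)² = (-⅕ - 20)² = (-101/5)² = 10201/25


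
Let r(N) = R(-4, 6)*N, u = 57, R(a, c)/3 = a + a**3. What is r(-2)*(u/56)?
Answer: 2907/7 ≈ 415.29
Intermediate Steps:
R(a, c) = 3*a + 3*a**3 (R(a, c) = 3*(a + a**3) = 3*a + 3*a**3)
r(N) = -204*N (r(N) = (3*(-4)*(1 + (-4)**2))*N = (3*(-4)*(1 + 16))*N = (3*(-4)*17)*N = -204*N)
r(-2)*(u/56) = (-204*(-2))*(57/56) = 408*(57*(1/56)) = 408*(57/56) = 2907/7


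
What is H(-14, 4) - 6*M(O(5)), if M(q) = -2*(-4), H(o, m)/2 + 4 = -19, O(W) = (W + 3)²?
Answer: -94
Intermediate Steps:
O(W) = (3 + W)²
H(o, m) = -46 (H(o, m) = -8 + 2*(-19) = -8 - 38 = -46)
M(q) = 8
H(-14, 4) - 6*M(O(5)) = -46 - 6*8 = -46 - 48 = -94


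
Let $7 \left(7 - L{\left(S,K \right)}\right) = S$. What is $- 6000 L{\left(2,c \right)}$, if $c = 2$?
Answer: $- \frac{282000}{7} \approx -40286.0$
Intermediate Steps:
$L{\left(S,K \right)} = 7 - \frac{S}{7}$
$- 6000 L{\left(2,c \right)} = - 6000 \left(7 - \frac{2}{7}\right) = \left(-6000\right) \frac{47}{7} = - \frac{282000}{7}$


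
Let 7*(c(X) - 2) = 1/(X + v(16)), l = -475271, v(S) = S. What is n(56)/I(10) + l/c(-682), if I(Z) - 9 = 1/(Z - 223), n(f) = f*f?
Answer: -1059769853142/4465717 ≈ -2.3731e+5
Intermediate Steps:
n(f) = f²
c(X) = 2 + 1/(7*(16 + X)) (c(X) = 2 + 1/(7*(X + 16)) = 2 + 1/(7*(16 + X)))
I(Z) = 9 + 1/(-223 + Z) (I(Z) = 9 + 1/(Z - 223) = 9 + 1/(-223 + Z))
n(56)/I(10) + l/c(-682) = 56²/(((-2006 + 9*10)/(-223 + 10))) - 475271*7*(16 - 682)/(225 + 14*(-682)) = 3136/(((-2006 + 90)/(-213))) - 475271*(-4662/(225 - 9548)) = 3136/((-1/213*(-1916))) - 475271/((⅐)*(-1/666)*(-9323)) = 3136/(1916/213) - 475271/9323/4662 = 3136*(213/1916) - 475271*4662/9323 = 166992/479 - 2215713402/9323 = -1059769853142/4465717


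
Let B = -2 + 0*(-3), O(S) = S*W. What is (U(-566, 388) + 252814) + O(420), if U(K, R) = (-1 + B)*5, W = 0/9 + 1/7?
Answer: 252859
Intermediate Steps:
W = ⅐ (W = 0*(⅑) + 1*(⅐) = 0 + ⅐ = ⅐ ≈ 0.14286)
O(S) = S/7 (O(S) = S*(⅐) = S/7)
B = -2 (B = -2 + 0 = -2)
U(K, R) = -15 (U(K, R) = (-1 - 2)*5 = -3*5 = -15)
(U(-566, 388) + 252814) + O(420) = (-15 + 252814) + (⅐)*420 = 252799 + 60 = 252859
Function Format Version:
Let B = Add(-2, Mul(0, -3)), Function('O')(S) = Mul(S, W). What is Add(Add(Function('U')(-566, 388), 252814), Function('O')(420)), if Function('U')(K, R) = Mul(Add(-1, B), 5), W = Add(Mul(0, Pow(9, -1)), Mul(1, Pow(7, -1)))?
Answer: 252859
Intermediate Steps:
W = Rational(1, 7) (W = Add(Mul(0, Rational(1, 9)), Mul(1, Rational(1, 7))) = Add(0, Rational(1, 7)) = Rational(1, 7) ≈ 0.14286)
Function('O')(S) = Mul(Rational(1, 7), S) (Function('O')(S) = Mul(S, Rational(1, 7)) = Mul(Rational(1, 7), S))
B = -2 (B = Add(-2, 0) = -2)
Function('U')(K, R) = -15 (Function('U')(K, R) = Mul(Add(-1, -2), 5) = Mul(-3, 5) = -15)
Add(Add(Function('U')(-566, 388), 252814), Function('O')(420)) = Add(Add(-15, 252814), Mul(Rational(1, 7), 420)) = Add(252799, 60) = 252859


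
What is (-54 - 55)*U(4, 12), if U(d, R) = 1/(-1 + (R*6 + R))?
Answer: -109/83 ≈ -1.3133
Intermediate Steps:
U(d, R) = 1/(-1 + 7*R) (U(d, R) = 1/(-1 + (6*R + R)) = 1/(-1 + 7*R))
(-54 - 55)*U(4, 12) = (-54 - 55)/(-1 + 7*12) = -109/(-1 + 84) = -109/83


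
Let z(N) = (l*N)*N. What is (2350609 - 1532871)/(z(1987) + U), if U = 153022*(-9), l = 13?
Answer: 817738/49948999 ≈ 0.016371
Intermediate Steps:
U = -1377198
z(N) = 13*N² (z(N) = (13*N)*N = 13*N²)
(2350609 - 1532871)/(z(1987) + U) = (2350609 - 1532871)/(13*1987² - 1377198) = 817738/(13*3948169 - 1377198) = 817738/(51326197 - 1377198) = 817738/49948999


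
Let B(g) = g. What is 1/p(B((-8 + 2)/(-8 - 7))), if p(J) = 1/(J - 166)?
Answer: -828/5 ≈ -165.60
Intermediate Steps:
p(J) = 1/(-166 + J)
1/p(B((-8 + 2)/(-8 - 7))) = 1/(1/(-166 + (-8 + 2)/(-8 - 7))) = 1/(1/(-166 - 6/(-15))) = 1/(1/(-166 - 6*(-1/15))) = 1/(1/(-166 + 2/5)) = 1/(1/(-828/5)) = 1/(-5/828) = -828/5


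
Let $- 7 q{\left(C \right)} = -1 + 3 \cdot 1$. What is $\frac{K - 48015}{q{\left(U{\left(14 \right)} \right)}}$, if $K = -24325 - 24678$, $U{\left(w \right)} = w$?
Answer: $339563$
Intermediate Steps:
$K = -49003$
$q{\left(C \right)} = - \frac{2}{7}$ ($q{\left(C \right)} = - \frac{-1 + 3 \cdot 1}{7} = - \frac{-1 + 3}{7} = \left(- \frac{1}{7}\right) 2 = - \frac{2}{7}$)
$\frac{K - 48015}{q{\left(U{\left(14 \right)} \right)}} = \frac{-49003 - 48015}{- \frac{2}{7}} = \left(-97018\right) \left(- \frac{7}{2}\right) = 339563$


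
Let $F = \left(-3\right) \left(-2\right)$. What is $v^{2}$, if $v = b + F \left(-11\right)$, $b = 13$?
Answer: $2809$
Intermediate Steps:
$F = 6$
$v = -53$ ($v = 13 + 6 \left(-11\right) = 13 - 66 = -53$)
$v^{2} = \left(-53\right)^{2} = 2809$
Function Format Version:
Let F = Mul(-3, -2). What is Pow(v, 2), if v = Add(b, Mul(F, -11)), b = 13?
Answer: 2809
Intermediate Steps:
F = 6
v = -53 (v = Add(13, Mul(6, -11)) = Add(13, -66) = -53)
Pow(v, 2) = Pow(-53, 2) = 2809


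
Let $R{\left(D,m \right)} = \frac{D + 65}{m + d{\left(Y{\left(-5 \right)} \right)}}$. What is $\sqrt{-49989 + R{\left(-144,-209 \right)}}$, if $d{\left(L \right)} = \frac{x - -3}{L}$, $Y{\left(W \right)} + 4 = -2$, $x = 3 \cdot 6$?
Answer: $\frac{i \sqrt{361167839}}{85} \approx 223.58 i$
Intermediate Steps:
$x = 18$
$Y{\left(W \right)} = -6$ ($Y{\left(W \right)} = -4 - 2 = -6$)
$d{\left(L \right)} = \frac{21}{L}$ ($d{\left(L \right)} = \frac{18 - -3}{L} = \frac{18 + 3}{L} = \frac{21}{L}$)
$R{\left(D,m \right)} = \frac{65 + D}{- \frac{7}{2} + m}$ ($R{\left(D,m \right)} = \frac{D + 65}{m + \frac{21}{-6}} = \frac{65 + D}{m + 21 \left(- \frac{1}{6}\right)} = \frac{65 + D}{m - \frac{7}{2}} = \frac{65 + D}{- \frac{7}{2} + m}$)
$\sqrt{-49989 + R{\left(-144,-209 \right)}} = \sqrt{-49989 + \frac{2 \left(65 - 144\right)}{-7 + 2 \left(-209\right)}} = \sqrt{-49989 + 2 \frac{1}{-7 - 418} \left(-79\right)} = \sqrt{-49989 + 2 \frac{1}{-425} \left(-79\right)} = \sqrt{-49989 + 2 \left(- \frac{1}{425}\right) \left(-79\right)} = \sqrt{-49989 + \frac{158}{425}} = \sqrt{- \frac{21245167}{425}} = \frac{i \sqrt{361167839}}{85}$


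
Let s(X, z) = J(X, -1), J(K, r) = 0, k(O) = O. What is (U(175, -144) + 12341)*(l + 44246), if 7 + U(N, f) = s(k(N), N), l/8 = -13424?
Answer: -778842764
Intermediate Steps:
l = -107392 (l = 8*(-13424) = -107392)
s(X, z) = 0
U(N, f) = -7 (U(N, f) = -7 + 0 = -7)
(U(175, -144) + 12341)*(l + 44246) = (-7 + 12341)*(-107392 + 44246) = 12334*(-63146) = -778842764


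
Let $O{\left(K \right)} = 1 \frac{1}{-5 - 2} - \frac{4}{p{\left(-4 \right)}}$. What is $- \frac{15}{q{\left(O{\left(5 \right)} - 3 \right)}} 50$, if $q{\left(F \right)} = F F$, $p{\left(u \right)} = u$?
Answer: $- \frac{490}{3} \approx -163.33$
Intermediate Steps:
$O{\left(K \right)} = \frac{6}{7}$ ($O{\left(K \right)} = 1 \frac{1}{-5 - 2} - \frac{4}{-4} = 1 \frac{1}{-7} - -1 = 1 \left(- \frac{1}{7}\right) + 1 = - \frac{1}{7} + 1 = \frac{6}{7}$)
$q{\left(F \right)} = F^{2}$
$- \frac{15}{q{\left(O{\left(5 \right)} - 3 \right)}} 50 = - \frac{15}{\left(\frac{6}{7} - 3\right)^{2}} \cdot 50 = - \frac{15}{\left(- \frac{15}{7}\right)^{2}} \cdot 50 = - \frac{15}{\frac{225}{49}} \cdot 50 = \left(-15\right) \frac{49}{225} \cdot 50 = \left(- \frac{49}{15}\right) 50 = - \frac{490}{3}$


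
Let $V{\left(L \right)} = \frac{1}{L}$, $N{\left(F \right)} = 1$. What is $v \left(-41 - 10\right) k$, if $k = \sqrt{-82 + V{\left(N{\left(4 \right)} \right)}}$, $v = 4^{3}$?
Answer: $- 29376 i \approx - 29376.0 i$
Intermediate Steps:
$v = 64$
$k = 9 i$ ($k = \sqrt{-82 + 1^{-1}} = \sqrt{-82 + 1} = \sqrt{-81} = 9 i \approx 9.0 i$)
$v \left(-41 - 10\right) k = 64 \left(-41 - 10\right) 9 i = 64 \left(-51\right) 9 i = - 3264 \cdot 9 i = - 29376 i$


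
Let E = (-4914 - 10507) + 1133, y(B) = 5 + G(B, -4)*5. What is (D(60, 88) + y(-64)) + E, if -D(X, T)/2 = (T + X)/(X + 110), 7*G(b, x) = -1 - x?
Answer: -8498146/595 ≈ -14283.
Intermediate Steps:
G(b, x) = -1/7 - x/7 (G(b, x) = (-1 - x)/7 = -1/7 - x/7)
y(B) = 50/7 (y(B) = 5 + (-1/7 - 1/7*(-4))*5 = 5 + (-1/7 + 4/7)*5 = 5 + (3/7)*5 = 5 + 15/7 = 50/7)
D(X, T) = -2*(T + X)/(110 + X) (D(X, T) = -2*(T + X)/(X + 110) = -2*(T + X)/(110 + X))
E = -14288 (E = -15421 + 1133 = -14288)
(D(60, 88) + y(-64)) + E = (2*(-1*88 - 1*60)/(110 + 60) + 50/7) - 14288 = (2*(-88 - 60)/170 + 50/7) - 14288 = (2*(1/170)*(-148) + 50/7) - 14288 = (-148/85 + 50/7) - 14288 = 3214/595 - 14288 = -8498146/595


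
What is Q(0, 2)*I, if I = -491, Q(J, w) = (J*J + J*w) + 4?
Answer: -1964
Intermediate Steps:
Q(J, w) = 4 + J**2 + J*w (Q(J, w) = (J**2 + J*w) + 4 = 4 + J**2 + J*w)
Q(0, 2)*I = (4 + 0**2 + 0*2)*(-491) = (4 + 0 + 0)*(-491) = 4*(-491) = -1964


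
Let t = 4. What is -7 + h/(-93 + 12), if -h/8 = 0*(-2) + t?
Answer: -535/81 ≈ -6.6049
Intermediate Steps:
h = -32 (h = -8*(0*(-2) + 4) = -8*(0 + 4) = -8*4 = -32)
-7 + h/(-93 + 12) = -7 - 32/(-93 + 12) = -7 - 32/(-81) = -7 - 32*(-1/81) = -7 + 32/81 = -535/81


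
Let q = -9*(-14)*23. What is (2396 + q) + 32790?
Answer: 38084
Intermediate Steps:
q = 2898 (q = 126*23 = 2898)
(2396 + q) + 32790 = (2396 + 2898) + 32790 = 5294 + 32790 = 38084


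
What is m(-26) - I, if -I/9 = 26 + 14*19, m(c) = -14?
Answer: 2614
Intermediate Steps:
I = -2628 (I = -9*(26 + 14*19) = -9*(26 + 266) = -9*292 = -2628)
m(-26) - I = -14 - 1*(-2628) = -14 + 2628 = 2614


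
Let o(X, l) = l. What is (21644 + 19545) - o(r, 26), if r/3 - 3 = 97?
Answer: 41163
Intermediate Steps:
r = 300 (r = 9 + 3*97 = 9 + 291 = 300)
(21644 + 19545) - o(r, 26) = (21644 + 19545) - 1*26 = 41189 - 26 = 41163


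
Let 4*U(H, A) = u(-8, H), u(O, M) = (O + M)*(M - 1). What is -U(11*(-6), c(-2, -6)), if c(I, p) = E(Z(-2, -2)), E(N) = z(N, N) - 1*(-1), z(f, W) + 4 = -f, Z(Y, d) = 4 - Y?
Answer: -2479/2 ≈ -1239.5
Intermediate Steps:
z(f, W) = -4 - f
E(N) = -3 - N (E(N) = (-4 - N) - 1*(-1) = (-4 - N) + 1 = -3 - N)
u(O, M) = (-1 + M)*(M + O) (u(O, M) = (M + O)*(-1 + M) = (-1 + M)*(M + O))
c(I, p) = -9 (c(I, p) = -3 - (4 - 1*(-2)) = -3 - (4 + 2) = -3 - 1*6 = -3 - 6 = -9)
U(H, A) = 2 - 9*H/4 + H²/4 (U(H, A) = (H² - H - 1*(-8) + H*(-8))/4 = (H² - H + 8 - 8*H)/4 = (8 + H² - 9*H)/4 = 2 - 9*H/4 + H²/4)
-U(11*(-6), c(-2, -6)) = -(2 - 99*(-6)/4 + (11*(-6))²/4) = -(2 - 9/4*(-66) + (¼)*(-66)²) = -(2 + 297/2 + (¼)*4356) = -(2 + 297/2 + 1089) = -1*2479/2 = -2479/2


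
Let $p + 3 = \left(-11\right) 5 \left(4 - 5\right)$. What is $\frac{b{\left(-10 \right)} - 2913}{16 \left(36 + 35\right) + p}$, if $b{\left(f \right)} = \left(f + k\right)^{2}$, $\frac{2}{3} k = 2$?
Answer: $- \frac{716}{297} \approx -2.4108$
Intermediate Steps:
$k = 3$ ($k = \frac{3}{2} \cdot 2 = 3$)
$b{\left(f \right)} = \left(3 + f\right)^{2}$ ($b{\left(f \right)} = \left(f + 3\right)^{2} = \left(3 + f\right)^{2}$)
$p = 52$ ($p = -3 + \left(-11\right) 5 \left(4 - 5\right) = -3 - -55 = -3 + 55 = 52$)
$\frac{b{\left(-10 \right)} - 2913}{16 \left(36 + 35\right) + p} = \frac{\left(3 - 10\right)^{2} - 2913}{16 \left(36 + 35\right) + 52} = \frac{\left(-7\right)^{2} - 2913}{16 \cdot 71 + 52} = \frac{49 - 2913}{1136 + 52} = - \frac{2864}{1188} = \left(-2864\right) \frac{1}{1188} = - \frac{716}{297}$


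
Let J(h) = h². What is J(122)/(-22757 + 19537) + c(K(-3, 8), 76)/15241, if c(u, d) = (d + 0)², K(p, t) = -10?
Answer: -52062081/12269005 ≈ -4.2434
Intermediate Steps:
c(u, d) = d²
J(122)/(-22757 + 19537) + c(K(-3, 8), 76)/15241 = 122²/(-22757 + 19537) + 76²/15241 = 14884/(-3220) + 5776*(1/15241) = 14884*(-1/3220) + 5776/15241 = -3721/805 + 5776/15241 = -52062081/12269005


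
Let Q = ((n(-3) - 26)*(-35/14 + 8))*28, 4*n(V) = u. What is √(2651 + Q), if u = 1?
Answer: I*√5258/2 ≈ 36.256*I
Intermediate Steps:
n(V) = ¼ (n(V) = (¼)*1 = ¼)
Q = -7931/2 (Q = ((¼ - 26)*(-35/14 + 8))*28 = -103*(-35*1/14 + 8)/4*28 = -103*(-5/2 + 8)/4*28 = -103/4*11/2*28 = -1133/8*28 = -7931/2 ≈ -3965.5)
√(2651 + Q) = √(2651 - 7931/2) = √(-2629/2) = I*√5258/2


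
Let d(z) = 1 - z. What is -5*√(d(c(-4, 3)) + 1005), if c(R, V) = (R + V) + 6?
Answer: -5*√1001 ≈ -158.19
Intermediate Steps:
c(R, V) = 6 + R + V
-5*√(d(c(-4, 3)) + 1005) = -5*√((1 - (6 - 4 + 3)) + 1005) = -5*√((1 - 1*5) + 1005) = -5*√((1 - 5) + 1005) = -5*√(-4 + 1005) = -5*√1001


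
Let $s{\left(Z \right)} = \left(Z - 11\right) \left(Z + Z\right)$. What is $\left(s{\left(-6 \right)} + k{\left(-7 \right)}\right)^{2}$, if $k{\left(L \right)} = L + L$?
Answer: $36100$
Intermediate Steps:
$k{\left(L \right)} = 2 L$
$s{\left(Z \right)} = 2 Z \left(-11 + Z\right)$ ($s{\left(Z \right)} = \left(-11 + Z\right) 2 Z = 2 Z \left(-11 + Z\right)$)
$\left(s{\left(-6 \right)} + k{\left(-7 \right)}\right)^{2} = \left(2 \left(-6\right) \left(-11 - 6\right) + 2 \left(-7\right)\right)^{2} = \left(2 \left(-6\right) \left(-17\right) - 14\right)^{2} = \left(204 - 14\right)^{2} = 190^{2} = 36100$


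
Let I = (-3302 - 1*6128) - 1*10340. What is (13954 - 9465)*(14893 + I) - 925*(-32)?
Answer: -21863253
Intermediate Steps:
I = -19770 (I = (-3302 - 6128) - 10340 = -9430 - 10340 = -19770)
(13954 - 9465)*(14893 + I) - 925*(-32) = (13954 - 9465)*(14893 - 19770) - 925*(-32) = 4489*(-4877) - 1*(-29600) = -21892853 + 29600 = -21863253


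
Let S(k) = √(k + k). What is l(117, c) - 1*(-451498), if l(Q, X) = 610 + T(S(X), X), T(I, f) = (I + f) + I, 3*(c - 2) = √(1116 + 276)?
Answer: 452110 + 4*√87/3 + 4*√(9 + 6*√87)/3 ≈ 4.5213e+5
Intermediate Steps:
S(k) = √2*√k (S(k) = √(2*k) = √2*√k)
c = 2 + 4*√87/3 (c = 2 + √(1116 + 276)/3 = 2 + √1392/3 = 2 + (4*√87)/3 = 2 + 4*√87/3 ≈ 14.437)
T(I, f) = f + 2*I
l(Q, X) = 610 + X + 2*√2*√X (l(Q, X) = 610 + (X + 2*(√2*√X)) = 610 + (X + 2*√2*√X) = 610 + X + 2*√2*√X)
l(117, c) - 1*(-451498) = (610 + (2 + 4*√87/3) + 2*√2*√(2 + 4*√87/3)) - 1*(-451498) = (612 + 4*√87/3 + 2*√2*√(2 + 4*√87/3)) + 451498 = 452110 + 4*√87/3 + 2*√2*√(2 + 4*√87/3)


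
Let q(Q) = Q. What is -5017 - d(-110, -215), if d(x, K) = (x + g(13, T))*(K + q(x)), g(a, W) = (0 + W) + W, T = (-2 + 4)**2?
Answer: -38167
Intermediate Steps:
T = 4 (T = 2**2 = 4)
g(a, W) = 2*W (g(a, W) = W + W = 2*W)
d(x, K) = (8 + x)*(K + x) (d(x, K) = (x + 2*4)*(K + x) = (x + 8)*(K + x) = (8 + x)*(K + x))
-5017 - d(-110, -215) = -5017 - ((-110)**2 + 8*(-215) + 8*(-110) - 215*(-110)) = -5017 - (12100 - 1720 - 880 + 23650) = -5017 - 1*33150 = -5017 - 33150 = -38167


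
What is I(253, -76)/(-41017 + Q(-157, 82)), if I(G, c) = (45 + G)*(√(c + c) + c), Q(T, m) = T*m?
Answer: 22648/53891 - 596*I*√38/53891 ≈ 0.42026 - 0.068174*I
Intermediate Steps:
I(G, c) = (45 + G)*(c + √2*√c) (I(G, c) = (45 + G)*(√(2*c) + c) = (45 + G)*(√2*√c + c) = (45 + G)*(c + √2*√c))
I(253, -76)/(-41017 + Q(-157, 82)) = (45*(-76) + 253*(-76) + 45*√2*√(-76) + 253*√2*√(-76))/(-41017 - 157*82) = (-3420 - 19228 + 45*√2*(2*I*√19) + 253*√2*(2*I*√19))/(-41017 - 12874) = (-3420 - 19228 + 90*I*√38 + 506*I*√38)/(-53891) = (-22648 + 596*I*√38)*(-1/53891) = 22648/53891 - 596*I*√38/53891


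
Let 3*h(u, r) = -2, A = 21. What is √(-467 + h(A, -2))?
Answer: I*√4209/3 ≈ 21.626*I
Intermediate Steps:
h(u, r) = -⅔ (h(u, r) = (⅓)*(-2) = -⅔)
√(-467 + h(A, -2)) = √(-467 - ⅔) = √(-1403/3) = I*√4209/3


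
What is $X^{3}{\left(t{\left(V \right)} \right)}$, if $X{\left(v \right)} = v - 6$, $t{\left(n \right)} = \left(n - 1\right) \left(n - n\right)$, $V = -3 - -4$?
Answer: $-216$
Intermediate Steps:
$V = 1$ ($V = -3 + 4 = 1$)
$t{\left(n \right)} = 0$ ($t{\left(n \right)} = \left(-1 + n\right) 0 = 0$)
$X{\left(v \right)} = -6 + v$ ($X{\left(v \right)} = v - 6 = -6 + v$)
$X^{3}{\left(t{\left(V \right)} \right)} = \left(-6 + 0\right)^{3} = \left(-6\right)^{3} = -216$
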